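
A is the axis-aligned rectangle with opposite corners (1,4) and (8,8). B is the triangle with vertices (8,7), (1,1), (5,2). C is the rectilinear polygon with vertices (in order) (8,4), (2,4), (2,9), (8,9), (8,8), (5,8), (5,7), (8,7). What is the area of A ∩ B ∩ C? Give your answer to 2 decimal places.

The intersection is the polygon with vertices (8,7), (6.2,4), (4.5,4).
By the shoelace formula its area is 2.55.

2.55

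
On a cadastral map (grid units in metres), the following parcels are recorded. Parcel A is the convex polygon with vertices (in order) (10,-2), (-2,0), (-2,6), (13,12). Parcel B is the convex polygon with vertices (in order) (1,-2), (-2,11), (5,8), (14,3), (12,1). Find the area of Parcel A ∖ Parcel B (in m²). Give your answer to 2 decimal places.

49.96

|Parcel A| = 132, |Parcel A∩Parcel B| = 82.0429.
|Parcel A ∖ Parcel B| = |Parcel A| − |Parcel A∩Parcel B| = 132 − 82.0429 = 49.96.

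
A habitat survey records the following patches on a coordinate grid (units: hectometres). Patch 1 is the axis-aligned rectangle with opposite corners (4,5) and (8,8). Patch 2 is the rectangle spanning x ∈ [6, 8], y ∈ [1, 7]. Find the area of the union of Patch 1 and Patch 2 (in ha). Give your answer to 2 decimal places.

20.00

By inclusion–exclusion:
Individual areas: |Patch 1| = 12, |Patch 2| = 12.
|Patch 1∩Patch 2|: x∈[6,8], y∈[5,7] → 2·2 = 4.
|Patch 1 ∪ Patch 2| = 24 − 4 = 20.00.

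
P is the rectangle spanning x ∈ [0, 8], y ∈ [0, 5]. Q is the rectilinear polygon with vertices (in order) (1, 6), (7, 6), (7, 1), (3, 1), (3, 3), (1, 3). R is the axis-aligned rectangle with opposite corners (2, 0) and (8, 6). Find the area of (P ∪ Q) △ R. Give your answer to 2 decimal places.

|P ∪ Q| = 46.
|(P ∪ Q) ∩ R| = 35.
|(P ∪ Q) △ R| = 46 + 36 − 70 = 12.00.

12.00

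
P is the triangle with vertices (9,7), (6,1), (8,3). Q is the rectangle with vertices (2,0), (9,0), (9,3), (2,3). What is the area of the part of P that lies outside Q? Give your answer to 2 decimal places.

|P| = 3, |P∩Q| = 1.
|P ∖ Q| = |P| − |P∩Q| = 3 − 1 = 2.00.

2.00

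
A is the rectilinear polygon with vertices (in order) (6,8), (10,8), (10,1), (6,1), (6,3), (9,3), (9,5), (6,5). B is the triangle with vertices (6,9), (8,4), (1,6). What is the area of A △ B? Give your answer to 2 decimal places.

31.50

|A| = 22, |B| = 15.5, |A∩B| = 3.
|A △ B| = |A| + |B| − 2·|A∩B| = 22 + 15.5 − 6 = 31.50.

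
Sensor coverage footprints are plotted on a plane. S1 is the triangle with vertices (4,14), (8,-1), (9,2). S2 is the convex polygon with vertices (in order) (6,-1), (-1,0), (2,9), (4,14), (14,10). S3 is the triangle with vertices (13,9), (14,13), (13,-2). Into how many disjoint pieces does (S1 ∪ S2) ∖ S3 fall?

(S1 ∪ S2) ∖ S3 splits into 2 disjoint pieces (area 125.8429, area 0.0381).

2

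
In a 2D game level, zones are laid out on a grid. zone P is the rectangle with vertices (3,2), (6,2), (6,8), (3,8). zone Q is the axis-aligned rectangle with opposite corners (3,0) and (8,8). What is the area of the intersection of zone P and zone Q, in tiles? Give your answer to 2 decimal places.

18.00

|zone P∩zone Q|: x∈[3,6], y∈[2,8] → 3·6 = 18.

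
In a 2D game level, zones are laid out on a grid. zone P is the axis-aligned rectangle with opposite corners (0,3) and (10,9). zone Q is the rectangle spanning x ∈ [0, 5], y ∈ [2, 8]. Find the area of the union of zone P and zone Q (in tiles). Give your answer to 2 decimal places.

65.00

By inclusion–exclusion:
Individual areas: |zone P| = 60, |zone Q| = 30.
|zone P∩zone Q|: x∈[0,5], y∈[3,8] → 5·5 = 25.
|zone P ∪ zone Q| = 90 − 25 = 65.00.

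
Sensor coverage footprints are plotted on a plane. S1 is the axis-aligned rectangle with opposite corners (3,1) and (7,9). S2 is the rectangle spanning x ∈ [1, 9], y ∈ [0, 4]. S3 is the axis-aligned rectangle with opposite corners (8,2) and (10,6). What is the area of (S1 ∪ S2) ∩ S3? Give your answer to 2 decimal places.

The region (S1 ∪ S2) ∩ S3 is the polygon with vertices (9,4), (9,2), (8,2), (8,4).
By the shoelace formula its area is 2.00.

2.00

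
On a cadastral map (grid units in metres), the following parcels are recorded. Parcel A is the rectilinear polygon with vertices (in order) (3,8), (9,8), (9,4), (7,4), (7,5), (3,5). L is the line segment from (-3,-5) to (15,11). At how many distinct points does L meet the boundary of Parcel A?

2

The segment meets the boundary at (9,5.667), (7.125,4).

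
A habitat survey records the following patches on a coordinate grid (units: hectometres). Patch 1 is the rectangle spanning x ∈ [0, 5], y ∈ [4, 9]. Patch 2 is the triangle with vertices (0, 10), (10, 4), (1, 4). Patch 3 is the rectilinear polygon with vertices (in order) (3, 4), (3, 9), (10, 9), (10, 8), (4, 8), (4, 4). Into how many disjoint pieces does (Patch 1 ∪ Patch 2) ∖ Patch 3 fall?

(Patch 1 ∪ Patch 2) ∖ Patch 3 splits into 2 disjoint pieces (area 11.5, area 15.75).

2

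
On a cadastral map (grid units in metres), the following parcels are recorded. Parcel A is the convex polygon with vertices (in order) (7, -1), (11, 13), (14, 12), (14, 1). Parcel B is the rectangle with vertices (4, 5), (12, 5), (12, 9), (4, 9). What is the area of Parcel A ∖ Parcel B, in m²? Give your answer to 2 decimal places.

|Parcel A| = 61.5, |Parcel A∩Parcel B| = 10.8571.
|Parcel A ∖ Parcel B| = |Parcel A| − |Parcel A∩Parcel B| = 61.5 − 10.8571 = 50.64.

50.64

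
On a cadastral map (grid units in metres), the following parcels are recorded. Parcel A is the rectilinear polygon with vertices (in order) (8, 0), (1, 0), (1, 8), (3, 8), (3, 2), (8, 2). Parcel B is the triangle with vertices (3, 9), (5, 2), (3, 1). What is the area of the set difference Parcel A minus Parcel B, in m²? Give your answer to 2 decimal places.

|Parcel A| = 26, |Parcel A∩Parcel B| = 1.
|Parcel A ∖ Parcel B| = |Parcel A| − |Parcel A∩Parcel B| = 26 − 1 = 25.00.

25.00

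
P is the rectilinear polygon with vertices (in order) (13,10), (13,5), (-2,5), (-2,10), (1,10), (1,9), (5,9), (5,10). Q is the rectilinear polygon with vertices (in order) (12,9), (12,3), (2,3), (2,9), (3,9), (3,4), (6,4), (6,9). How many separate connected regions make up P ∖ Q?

2

P ∖ Q splits into 2 disjoint pieces (area 24, area 19).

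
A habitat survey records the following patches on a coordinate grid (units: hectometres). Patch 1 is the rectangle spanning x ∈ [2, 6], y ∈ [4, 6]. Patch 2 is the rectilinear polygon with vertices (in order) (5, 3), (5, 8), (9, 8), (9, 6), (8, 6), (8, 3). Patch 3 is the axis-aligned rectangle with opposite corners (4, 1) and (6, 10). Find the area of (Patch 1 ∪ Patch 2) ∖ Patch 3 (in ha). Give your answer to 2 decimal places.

|Patch 1 ∪ Patch 2| = 23.
|(Patch 1 ∪ Patch 2) ∩ Patch 3| = 7.
|(Patch 1 ∪ Patch 2) ∖ Patch 3| = 23 − 7 = 16.00.

16.00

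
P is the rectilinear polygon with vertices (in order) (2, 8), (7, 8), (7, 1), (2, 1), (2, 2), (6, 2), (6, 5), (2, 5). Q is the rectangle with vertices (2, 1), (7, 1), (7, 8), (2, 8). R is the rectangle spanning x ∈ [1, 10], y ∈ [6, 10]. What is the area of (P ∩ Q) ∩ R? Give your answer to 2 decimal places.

10.00

The region (P ∩ Q) ∩ R is the polygon with vertices (7,6), (2,6), (2,8), (7,8).
By the shoelace formula its area is 10.00.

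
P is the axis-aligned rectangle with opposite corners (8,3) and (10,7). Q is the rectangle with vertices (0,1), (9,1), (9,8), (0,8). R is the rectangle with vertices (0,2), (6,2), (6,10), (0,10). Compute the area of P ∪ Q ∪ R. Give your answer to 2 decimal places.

79.00

By inclusion–exclusion:
Individual areas: |P| = 8, |Q| = 63, |R| = 48.
|P∩Q|: x∈[8,9], y∈[3,7] → 1·4 = 4.
|P∩R| = 0 (no overlap).
|Q∩R|: x∈[0,6], y∈[2,8] → 6·6 = 36.
|P∩Q∩R| = 0.
|P ∪ Q ∪ R| = 119 − 40 + 0 = 79.00.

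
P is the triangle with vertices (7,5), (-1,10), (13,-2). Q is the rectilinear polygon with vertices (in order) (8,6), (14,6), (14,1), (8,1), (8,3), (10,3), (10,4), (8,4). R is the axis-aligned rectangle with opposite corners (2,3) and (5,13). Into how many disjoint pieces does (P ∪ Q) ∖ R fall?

(P ∪ Q) ∖ R splits into 2 disjoint pieces (area 1.0446, area 34.6429).

2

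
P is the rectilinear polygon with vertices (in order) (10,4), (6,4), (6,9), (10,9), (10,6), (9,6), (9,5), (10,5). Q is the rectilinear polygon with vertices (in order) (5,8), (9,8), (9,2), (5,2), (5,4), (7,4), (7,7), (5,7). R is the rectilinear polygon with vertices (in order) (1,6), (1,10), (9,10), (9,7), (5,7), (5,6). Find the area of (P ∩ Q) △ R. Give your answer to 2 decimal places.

31.00

|P ∩ Q| = 9.
|(P ∩ Q) ∩ R| = 3.
|(P ∩ Q) △ R| = 9 + 28 − 6 = 31.00.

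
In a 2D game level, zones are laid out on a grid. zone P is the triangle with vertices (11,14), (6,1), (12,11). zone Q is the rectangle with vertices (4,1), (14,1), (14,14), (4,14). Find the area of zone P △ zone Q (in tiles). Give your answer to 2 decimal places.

116.00

|zone P| = 14, |zone Q| = 130, |zone P∩zone Q| = 14.
|zone P △ zone Q| = |zone P| + |zone Q| − 2·|zone P∩zone Q| = 14 + 130 − 28 = 116.00.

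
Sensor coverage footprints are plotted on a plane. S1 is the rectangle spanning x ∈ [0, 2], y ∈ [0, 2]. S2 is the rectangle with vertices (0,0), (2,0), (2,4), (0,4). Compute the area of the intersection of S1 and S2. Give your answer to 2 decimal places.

4.00

|S1∩S2|: x∈[0,2], y∈[0,2] → 2·2 = 4.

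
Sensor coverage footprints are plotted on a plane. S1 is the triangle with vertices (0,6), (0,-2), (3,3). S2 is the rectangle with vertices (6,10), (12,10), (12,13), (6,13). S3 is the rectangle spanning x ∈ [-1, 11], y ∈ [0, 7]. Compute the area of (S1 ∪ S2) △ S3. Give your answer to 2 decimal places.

92.40

|S1 ∪ S2| = 30.
|(S1 ∪ S2) ∩ S3| = 10.8.
|(S1 ∪ S2) △ S3| = 30 + 84 − 21.6 = 92.40.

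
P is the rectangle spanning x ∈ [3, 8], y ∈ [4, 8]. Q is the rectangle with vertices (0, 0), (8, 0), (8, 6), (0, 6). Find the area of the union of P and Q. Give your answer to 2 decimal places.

58.00

By inclusion–exclusion:
Individual areas: |P| = 20, |Q| = 48.
|P∩Q|: x∈[3,8], y∈[4,6] → 5·2 = 10.
|P ∪ Q| = 68 − 10 = 58.00.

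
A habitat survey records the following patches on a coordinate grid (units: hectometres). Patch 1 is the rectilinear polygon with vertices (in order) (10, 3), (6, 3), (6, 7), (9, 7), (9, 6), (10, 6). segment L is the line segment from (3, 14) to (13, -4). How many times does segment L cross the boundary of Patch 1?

2

The segment meets the boundary at (9.111,3), (6.889,7).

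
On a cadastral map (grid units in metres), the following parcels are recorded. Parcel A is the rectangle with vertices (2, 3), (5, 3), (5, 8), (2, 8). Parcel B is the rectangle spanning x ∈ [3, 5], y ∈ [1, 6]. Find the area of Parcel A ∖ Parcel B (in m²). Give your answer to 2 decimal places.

|Parcel A∩Parcel B|: x∈[3,5], y∈[3,6] → 2·3 = 6.
|Parcel A| = 15.
|Parcel A ∖ Parcel B| = |Parcel A| − |Parcel A∩Parcel B| = 15 − 6 = 9.00.

9.00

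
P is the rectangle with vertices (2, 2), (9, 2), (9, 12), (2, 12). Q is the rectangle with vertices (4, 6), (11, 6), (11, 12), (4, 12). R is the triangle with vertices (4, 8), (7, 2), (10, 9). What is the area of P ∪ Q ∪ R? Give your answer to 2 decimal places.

By inclusion–exclusion:
Individual areas: |P| = 70, |Q| = 42, |R| = 19.5.
|P∩Q|: x∈[4,9], y∈[6,12] → 5·6 = 30.
|P∩R| = 18.4167.
|Q∩R| = 12.0714.
|P∩Q∩R| = 10.9881.
|P ∪ Q ∪ R| = 131.5 − 60.4881 + 10.9881 = 82.00.

82.00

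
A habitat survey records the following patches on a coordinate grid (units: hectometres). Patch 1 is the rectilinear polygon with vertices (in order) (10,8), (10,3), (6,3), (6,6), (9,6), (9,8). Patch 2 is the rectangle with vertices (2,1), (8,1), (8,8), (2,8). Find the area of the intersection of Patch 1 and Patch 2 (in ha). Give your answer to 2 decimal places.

6.00

The intersection is the polygon with vertices (6,3), (6,6), (8,6), (8,3).
By the shoelace formula its area is 6.00.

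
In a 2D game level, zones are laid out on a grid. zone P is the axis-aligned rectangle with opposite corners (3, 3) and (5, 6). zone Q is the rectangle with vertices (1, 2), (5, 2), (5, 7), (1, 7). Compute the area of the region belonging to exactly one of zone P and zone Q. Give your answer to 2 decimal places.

|zone P∩zone Q|: x∈[3,5], y∈[3,6] → 2·3 = 6.
|zone P △ zone Q| = |zone P| + |zone Q| − 2·|zone P∩zone Q| = 6 + 20 − 12 = 14.00.

14.00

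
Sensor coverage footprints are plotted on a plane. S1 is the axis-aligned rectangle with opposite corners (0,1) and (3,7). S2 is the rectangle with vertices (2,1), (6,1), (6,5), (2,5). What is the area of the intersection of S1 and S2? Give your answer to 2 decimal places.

4.00

|S1∩S2|: x∈[2,3], y∈[1,5] → 1·4 = 4.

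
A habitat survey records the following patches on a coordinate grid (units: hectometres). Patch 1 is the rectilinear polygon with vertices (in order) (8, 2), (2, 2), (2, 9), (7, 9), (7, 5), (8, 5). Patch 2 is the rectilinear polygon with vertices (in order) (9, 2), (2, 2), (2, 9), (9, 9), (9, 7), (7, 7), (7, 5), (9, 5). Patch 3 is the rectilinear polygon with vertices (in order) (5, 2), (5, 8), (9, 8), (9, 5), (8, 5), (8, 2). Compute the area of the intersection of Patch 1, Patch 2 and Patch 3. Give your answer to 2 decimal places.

15.00

The intersection is the polygon with vertices (7,7), (7,5), (8,5), (8,2), (5,2), (5,8), (7,8).
By the shoelace formula its area is 15.00.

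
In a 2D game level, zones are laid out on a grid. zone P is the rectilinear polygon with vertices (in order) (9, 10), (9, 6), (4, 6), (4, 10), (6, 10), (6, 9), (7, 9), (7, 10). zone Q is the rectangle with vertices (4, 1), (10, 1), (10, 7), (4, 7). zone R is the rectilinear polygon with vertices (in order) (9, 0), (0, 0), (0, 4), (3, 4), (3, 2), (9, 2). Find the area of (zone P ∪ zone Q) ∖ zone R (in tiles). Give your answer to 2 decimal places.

45.00

|zone P ∪ zone Q| = 50.
|(zone P ∪ zone Q) ∩ zone R| = 5.
|(zone P ∪ zone Q) ∖ zone R| = 50 − 5 = 45.00.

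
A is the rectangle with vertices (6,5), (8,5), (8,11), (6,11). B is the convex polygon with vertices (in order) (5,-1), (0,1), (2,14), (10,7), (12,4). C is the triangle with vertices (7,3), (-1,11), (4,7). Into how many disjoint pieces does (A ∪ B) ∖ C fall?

1

(A ∪ B) ∖ C is a single connected region.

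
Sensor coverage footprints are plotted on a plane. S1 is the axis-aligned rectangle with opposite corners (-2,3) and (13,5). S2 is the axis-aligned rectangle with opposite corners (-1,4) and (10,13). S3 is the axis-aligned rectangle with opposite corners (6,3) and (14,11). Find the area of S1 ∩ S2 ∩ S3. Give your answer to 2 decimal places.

The intersection is the polygon with vertices (10,4), (6,4), (6,5), (10,5).
By the shoelace formula its area is 4.00.

4.00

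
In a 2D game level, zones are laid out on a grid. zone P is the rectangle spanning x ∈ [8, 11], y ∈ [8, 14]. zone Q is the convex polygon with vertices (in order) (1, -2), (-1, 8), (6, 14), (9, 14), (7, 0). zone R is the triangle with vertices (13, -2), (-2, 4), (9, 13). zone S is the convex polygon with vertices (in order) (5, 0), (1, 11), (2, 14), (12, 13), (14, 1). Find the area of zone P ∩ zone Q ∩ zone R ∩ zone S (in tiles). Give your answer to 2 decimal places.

The intersection is the polygon with vertices (8,8), (8,12.182), (8.838,12.868), (8.143,8).
By the shoelace formula its area is 2.10.

2.10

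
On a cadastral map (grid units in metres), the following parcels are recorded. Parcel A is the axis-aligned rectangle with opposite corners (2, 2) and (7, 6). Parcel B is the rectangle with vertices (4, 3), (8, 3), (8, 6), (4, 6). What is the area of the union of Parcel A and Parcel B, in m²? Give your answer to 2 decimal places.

23.00

By inclusion–exclusion:
Individual areas: |Parcel A| = 20, |Parcel B| = 12.
|Parcel A∩Parcel B|: x∈[4,7], y∈[3,6] → 3·3 = 9.
|Parcel A ∪ Parcel B| = 32 − 9 = 23.00.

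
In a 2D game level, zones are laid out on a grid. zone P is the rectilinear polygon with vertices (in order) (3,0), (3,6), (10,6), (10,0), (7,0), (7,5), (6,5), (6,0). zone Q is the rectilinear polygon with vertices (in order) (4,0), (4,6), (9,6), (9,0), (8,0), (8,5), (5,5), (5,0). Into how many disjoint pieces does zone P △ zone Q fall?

4

zone P △ zone Q splits into 4 disjoint pieces (area 6, area 6, area 5, area 5).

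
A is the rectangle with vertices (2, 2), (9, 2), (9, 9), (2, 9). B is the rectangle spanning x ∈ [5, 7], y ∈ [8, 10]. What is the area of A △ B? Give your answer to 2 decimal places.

|A∩B|: x∈[5,7], y∈[8,9] → 2·1 = 2.
|A △ B| = |A| + |B| − 2·|A∩B| = 49 + 4 − 4 = 49.00.

49.00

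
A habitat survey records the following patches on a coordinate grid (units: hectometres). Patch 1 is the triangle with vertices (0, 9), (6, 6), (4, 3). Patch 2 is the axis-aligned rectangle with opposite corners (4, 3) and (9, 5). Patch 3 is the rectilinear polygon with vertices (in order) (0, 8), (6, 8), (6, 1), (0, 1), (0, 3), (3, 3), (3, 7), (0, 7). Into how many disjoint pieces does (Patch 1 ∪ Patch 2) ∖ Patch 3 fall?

3

(Patch 1 ∪ Patch 2) ∖ Patch 3 splits into 3 disjoint pieces (area 6, area 2.0833, area 0.6667).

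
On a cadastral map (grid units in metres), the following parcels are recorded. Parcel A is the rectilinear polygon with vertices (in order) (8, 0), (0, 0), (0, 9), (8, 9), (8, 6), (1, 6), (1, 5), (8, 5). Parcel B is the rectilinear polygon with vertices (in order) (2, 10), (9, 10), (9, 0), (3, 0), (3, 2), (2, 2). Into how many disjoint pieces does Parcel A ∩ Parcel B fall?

2

Parcel A ∩ Parcel B splits into 2 disjoint pieces (area 28, area 18).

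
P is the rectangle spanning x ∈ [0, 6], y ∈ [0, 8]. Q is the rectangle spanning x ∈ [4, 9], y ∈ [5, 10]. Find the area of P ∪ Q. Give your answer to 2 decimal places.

67.00

By inclusion–exclusion:
Individual areas: |P| = 48, |Q| = 25.
|P∩Q|: x∈[4,6], y∈[5,8] → 2·3 = 6.
|P ∪ Q| = 73 − 6 = 67.00.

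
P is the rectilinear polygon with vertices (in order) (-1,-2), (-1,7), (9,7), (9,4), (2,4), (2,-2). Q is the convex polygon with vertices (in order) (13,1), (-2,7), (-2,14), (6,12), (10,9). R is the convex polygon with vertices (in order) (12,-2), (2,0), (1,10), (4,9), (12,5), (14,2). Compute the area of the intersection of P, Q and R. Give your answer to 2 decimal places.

The intersection is the polygon with vertices (8,7), (9,6.5), (9,4), (5.5,4), (1.438,5.625), (1.3,7).
By the shoelace formula its area is 19.23.

19.23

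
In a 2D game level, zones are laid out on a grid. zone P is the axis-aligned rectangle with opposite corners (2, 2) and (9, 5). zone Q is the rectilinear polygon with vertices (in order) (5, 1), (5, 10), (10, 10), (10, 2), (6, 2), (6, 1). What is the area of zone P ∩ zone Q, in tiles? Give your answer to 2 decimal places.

12.00

The intersection is the polygon with vertices (9,5), (9,2), (6,2), (5,2), (5,5).
By the shoelace formula its area is 12.00.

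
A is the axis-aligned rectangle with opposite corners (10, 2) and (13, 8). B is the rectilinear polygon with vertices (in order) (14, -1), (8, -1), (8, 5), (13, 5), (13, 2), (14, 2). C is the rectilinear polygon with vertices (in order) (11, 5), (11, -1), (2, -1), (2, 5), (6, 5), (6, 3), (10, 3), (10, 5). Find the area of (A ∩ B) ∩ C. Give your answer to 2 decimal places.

3.00

The region (A ∩ B) ∩ C is the polygon with vertices (10,2), (10,3), (10,5), (11,5), (11,2).
By the shoelace formula its area is 3.00.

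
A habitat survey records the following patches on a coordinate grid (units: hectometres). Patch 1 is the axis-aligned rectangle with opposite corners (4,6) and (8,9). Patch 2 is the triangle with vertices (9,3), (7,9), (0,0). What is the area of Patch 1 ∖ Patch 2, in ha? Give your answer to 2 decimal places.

|Patch 1| = 12, |Patch 1∩Patch 2| = 5.
|Patch 1 ∖ Patch 2| = |Patch 1| − |Patch 1∩Patch 2| = 12 − 5 = 7.00.

7.00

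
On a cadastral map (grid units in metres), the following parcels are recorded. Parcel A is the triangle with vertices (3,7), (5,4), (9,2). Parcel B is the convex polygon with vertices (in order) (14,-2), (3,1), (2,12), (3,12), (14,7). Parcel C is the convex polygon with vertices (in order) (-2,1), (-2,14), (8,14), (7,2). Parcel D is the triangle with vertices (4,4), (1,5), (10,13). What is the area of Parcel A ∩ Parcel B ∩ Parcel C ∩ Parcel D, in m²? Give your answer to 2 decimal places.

0.96

The intersection is the polygon with vertices (3.093,6.861), (3.129,6.893), (4.929,5.393), (4.5,4.75).
By the shoelace formula its area is 0.96.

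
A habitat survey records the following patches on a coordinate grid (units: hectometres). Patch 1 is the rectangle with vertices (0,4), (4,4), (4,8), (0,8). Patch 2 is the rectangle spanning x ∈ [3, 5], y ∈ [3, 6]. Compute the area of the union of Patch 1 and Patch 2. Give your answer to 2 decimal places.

By inclusion–exclusion:
Individual areas: |Patch 1| = 16, |Patch 2| = 6.
|Patch 1∩Patch 2|: x∈[3,4], y∈[4,6] → 1·2 = 2.
|Patch 1 ∪ Patch 2| = 22 − 2 = 20.00.

20.00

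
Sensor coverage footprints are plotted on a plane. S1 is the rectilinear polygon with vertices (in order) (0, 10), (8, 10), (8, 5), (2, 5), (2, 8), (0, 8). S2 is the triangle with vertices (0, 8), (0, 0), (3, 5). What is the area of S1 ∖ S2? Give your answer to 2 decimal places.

|S1| = 34, |S1∩S2| = 0.5.
|S1 ∖ S2| = |S1| − |S1∩S2| = 34 − 0.5 = 33.50.

33.50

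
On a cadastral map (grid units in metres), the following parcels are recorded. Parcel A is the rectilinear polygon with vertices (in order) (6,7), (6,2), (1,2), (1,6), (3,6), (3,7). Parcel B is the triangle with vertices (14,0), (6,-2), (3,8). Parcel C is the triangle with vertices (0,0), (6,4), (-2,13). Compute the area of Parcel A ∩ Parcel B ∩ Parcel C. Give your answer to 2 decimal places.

The intersection is the polygon with vertices (3.3,7), (3.333,7), (6,4), (4.5,3).
By the shoelace formula its area is 3.65.

3.65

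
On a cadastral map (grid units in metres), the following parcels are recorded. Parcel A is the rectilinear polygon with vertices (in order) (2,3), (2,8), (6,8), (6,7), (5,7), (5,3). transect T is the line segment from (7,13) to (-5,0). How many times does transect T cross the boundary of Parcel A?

The segment meets the boundary at (2,7.583), (2.385,8).

2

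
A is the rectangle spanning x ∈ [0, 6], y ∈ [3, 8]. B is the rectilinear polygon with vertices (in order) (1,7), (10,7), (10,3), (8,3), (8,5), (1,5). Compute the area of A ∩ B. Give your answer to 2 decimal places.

10.00

The intersection is the polygon with vertices (6,5), (1,5), (1,7), (6,7).
By the shoelace formula its area is 10.00.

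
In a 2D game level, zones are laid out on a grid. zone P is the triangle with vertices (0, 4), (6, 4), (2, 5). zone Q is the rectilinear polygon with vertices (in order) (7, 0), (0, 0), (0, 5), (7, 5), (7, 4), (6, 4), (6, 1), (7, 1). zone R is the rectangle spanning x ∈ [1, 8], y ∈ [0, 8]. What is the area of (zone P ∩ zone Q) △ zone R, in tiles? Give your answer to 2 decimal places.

|zone P ∩ zone Q| = 3.
|(zone P ∩ zone Q) ∩ zone R| = 2.75.
|(zone P ∩ zone Q) △ zone R| = 3 + 56 − 5.5 = 53.50.

53.50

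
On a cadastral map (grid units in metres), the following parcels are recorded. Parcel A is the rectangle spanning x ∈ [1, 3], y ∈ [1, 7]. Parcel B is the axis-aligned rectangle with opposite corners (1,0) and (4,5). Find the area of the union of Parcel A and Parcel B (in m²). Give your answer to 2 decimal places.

19.00

By inclusion–exclusion:
Individual areas: |Parcel A| = 12, |Parcel B| = 15.
|Parcel A∩Parcel B|: x∈[1,3], y∈[1,5] → 2·4 = 8.
|Parcel A ∪ Parcel B| = 27 − 8 = 19.00.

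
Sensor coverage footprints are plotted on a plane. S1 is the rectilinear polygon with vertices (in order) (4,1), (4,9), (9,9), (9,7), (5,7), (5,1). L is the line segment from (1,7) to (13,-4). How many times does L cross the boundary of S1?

The segment meets the boundary at (5,3.333), (4,4.25).

2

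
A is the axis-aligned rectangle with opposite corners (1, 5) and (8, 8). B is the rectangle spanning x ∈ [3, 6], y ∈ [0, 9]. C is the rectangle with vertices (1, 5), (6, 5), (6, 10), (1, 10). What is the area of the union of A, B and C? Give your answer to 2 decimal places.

46.00

By inclusion–exclusion:
Individual areas: |A| = 21, |B| = 27, |C| = 25.
|A∩B|: x∈[3,6], y∈[5,8] → 3·3 = 9.
|A∩C|: x∈[1,6], y∈[5,8] → 5·3 = 15.
|B∩C|: x∈[3,6], y∈[5,9] → 3·4 = 12.
|A∩B∩C| = 9.
|A ∪ B ∪ C| = 73 − 36 + 9 = 46.00.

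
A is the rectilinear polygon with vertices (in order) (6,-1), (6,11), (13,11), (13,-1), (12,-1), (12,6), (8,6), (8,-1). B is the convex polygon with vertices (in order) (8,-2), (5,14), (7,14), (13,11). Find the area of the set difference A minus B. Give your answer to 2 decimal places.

20.57

|A| = 56, |A∩B| = 35.4319.
|A ∖ B| = |A| − |A∩B| = 56 − 35.4319 = 20.57.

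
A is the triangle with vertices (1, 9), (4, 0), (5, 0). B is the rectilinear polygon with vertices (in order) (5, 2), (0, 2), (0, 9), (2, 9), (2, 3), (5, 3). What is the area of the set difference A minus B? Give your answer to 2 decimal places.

|A| = 4.5, |A∩B| = 1.0972.
|A ∖ B| = |A| − |A∩B| = 4.5 − 1.0972 = 3.40.

3.40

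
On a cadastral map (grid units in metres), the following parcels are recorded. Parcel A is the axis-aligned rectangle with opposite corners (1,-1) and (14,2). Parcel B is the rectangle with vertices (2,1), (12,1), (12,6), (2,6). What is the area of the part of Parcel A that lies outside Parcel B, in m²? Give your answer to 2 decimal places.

|Parcel A∩Parcel B|: x∈[2,12], y∈[1,2] → 10·1 = 10.
|Parcel A| = 39.
|Parcel A ∖ Parcel B| = |Parcel A| − |Parcel A∩Parcel B| = 39 − 10 = 29.00.

29.00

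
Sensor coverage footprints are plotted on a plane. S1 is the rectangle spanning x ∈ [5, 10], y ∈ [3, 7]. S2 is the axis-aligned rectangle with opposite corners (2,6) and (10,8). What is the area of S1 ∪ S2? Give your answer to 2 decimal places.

By inclusion–exclusion:
Individual areas: |S1| = 20, |S2| = 16.
|S1∩S2|: x∈[5,10], y∈[6,7] → 5·1 = 5.
|S1 ∪ S2| = 36 − 5 = 31.00.

31.00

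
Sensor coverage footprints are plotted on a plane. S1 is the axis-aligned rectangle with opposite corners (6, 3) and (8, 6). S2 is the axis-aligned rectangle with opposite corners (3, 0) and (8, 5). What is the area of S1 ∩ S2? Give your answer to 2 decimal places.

|S1∩S2|: x∈[6,8], y∈[3,5] → 2·2 = 4.

4.00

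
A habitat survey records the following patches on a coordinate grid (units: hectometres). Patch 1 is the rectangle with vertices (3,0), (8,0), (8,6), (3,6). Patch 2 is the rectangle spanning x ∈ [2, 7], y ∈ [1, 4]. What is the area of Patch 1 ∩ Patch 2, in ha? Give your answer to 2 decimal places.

12.00

|Patch 1∩Patch 2|: x∈[3,7], y∈[1,4] → 4·3 = 12.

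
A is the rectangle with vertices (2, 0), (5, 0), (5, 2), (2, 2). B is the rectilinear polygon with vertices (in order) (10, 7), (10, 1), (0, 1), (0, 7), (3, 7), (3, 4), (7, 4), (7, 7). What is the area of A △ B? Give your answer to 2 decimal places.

|A| = 6, |B| = 48, |A∩B| = 3.
|A △ B| = |A| + |B| − 2·|A∩B| = 6 + 48 − 6 = 48.00.

48.00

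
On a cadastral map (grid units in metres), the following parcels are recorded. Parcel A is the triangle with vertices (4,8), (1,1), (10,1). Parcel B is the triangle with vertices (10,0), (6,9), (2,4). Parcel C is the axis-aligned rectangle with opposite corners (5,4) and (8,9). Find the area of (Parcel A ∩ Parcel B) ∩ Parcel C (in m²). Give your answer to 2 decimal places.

3.44

The region (Parcel A ∩ Parcel B) ∩ Parcel C is the polygon with vertices (7.429,4), (5,4), (5,6.833).
By the shoelace formula its area is 3.44.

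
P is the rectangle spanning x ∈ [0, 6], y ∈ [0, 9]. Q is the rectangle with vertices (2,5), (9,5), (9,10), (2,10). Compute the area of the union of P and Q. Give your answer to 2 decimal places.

By inclusion–exclusion:
Individual areas: |P| = 54, |Q| = 35.
|P∩Q|: x∈[2,6], y∈[5,9] → 4·4 = 16.
|P ∪ Q| = 89 − 16 = 73.00.

73.00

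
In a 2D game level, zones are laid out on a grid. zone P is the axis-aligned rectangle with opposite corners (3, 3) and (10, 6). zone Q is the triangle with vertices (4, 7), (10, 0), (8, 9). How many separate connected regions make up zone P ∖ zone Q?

zone P ∖ zone Q splits into 2 disjoint pieces (area 3, area 9.4286).

2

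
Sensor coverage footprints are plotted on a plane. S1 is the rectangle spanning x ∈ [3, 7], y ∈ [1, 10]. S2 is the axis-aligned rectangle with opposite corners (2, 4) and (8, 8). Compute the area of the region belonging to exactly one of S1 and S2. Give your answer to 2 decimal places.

|S1∩S2|: x∈[3,7], y∈[4,8] → 4·4 = 16.
|S1 △ S2| = |S1| + |S2| − 2·|S1∩S2| = 36 + 24 − 32 = 28.00.

28.00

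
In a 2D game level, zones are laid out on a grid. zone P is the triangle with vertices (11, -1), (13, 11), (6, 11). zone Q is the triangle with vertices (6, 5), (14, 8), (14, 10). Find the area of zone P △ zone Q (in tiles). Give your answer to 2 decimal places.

|zone P| = 42, |zone Q| = 8, |zone P∩zone Q| = 4.8221.
|zone P △ zone Q| = |zone P| + |zone Q| − 2·|zone P∩zone Q| = 42 + 8 − 9.6441 = 40.36.

40.36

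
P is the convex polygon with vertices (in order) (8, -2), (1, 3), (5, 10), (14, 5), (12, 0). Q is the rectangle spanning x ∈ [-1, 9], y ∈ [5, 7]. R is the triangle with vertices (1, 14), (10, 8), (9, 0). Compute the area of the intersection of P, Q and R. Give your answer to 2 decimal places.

6.86

The intersection is the polygon with vertices (9,7), (9,5), (6.143,5), (5,7).
By the shoelace formula its area is 6.86.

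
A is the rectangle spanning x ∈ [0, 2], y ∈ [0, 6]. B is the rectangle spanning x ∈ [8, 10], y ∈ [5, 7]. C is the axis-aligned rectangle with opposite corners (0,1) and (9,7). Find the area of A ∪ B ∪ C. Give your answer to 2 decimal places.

By inclusion–exclusion:
Individual areas: |A| = 12, |B| = 4, |C| = 54.
|A∩B| = 0 (no overlap).
|A∩C|: x∈[0,2], y∈[1,6] → 2·5 = 10.
|B∩C|: x∈[8,9], y∈[5,7] → 1·2 = 2.
|A∩B∩C| = 0.
|A ∪ B ∪ C| = 70 − 12 + 0 = 58.00.

58.00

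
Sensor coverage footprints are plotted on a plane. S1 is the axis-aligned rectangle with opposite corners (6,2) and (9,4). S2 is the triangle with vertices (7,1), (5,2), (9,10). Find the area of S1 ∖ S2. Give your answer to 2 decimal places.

|S1| = 6, |S1∩S2| = 2.8889.
|S1 ∖ S2| = |S1| − |S1∩S2| = 6 − 2.8889 = 3.11.

3.11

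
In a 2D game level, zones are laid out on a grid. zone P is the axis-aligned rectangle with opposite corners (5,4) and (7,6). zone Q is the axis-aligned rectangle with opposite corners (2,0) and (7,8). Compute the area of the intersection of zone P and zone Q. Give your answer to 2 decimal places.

4.00

|zone P∩zone Q|: x∈[5,7], y∈[4,6] → 2·2 = 4.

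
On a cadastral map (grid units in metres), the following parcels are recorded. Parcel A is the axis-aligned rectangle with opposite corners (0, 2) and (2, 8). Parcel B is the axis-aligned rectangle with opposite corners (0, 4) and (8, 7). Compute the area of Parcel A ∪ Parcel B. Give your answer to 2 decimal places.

By inclusion–exclusion:
Individual areas: |Parcel A| = 12, |Parcel B| = 24.
|Parcel A∩Parcel B|: x∈[0,2], y∈[4,7] → 2·3 = 6.
|Parcel A ∪ Parcel B| = 36 − 6 = 30.00.

30.00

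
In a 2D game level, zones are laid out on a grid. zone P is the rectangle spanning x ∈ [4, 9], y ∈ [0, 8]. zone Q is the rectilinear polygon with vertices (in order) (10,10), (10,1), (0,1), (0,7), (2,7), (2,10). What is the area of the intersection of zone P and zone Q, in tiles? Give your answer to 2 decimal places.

The intersection is the polygon with vertices (4,8), (9,8), (9,1), (4,1).
By the shoelace formula its area is 35.00.

35.00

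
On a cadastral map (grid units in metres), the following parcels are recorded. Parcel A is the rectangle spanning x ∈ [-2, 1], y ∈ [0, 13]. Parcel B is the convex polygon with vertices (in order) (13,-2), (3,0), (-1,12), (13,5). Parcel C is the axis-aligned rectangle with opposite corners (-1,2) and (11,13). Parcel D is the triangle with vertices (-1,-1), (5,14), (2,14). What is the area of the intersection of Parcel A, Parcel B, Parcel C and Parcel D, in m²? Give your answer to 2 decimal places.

The intersection is the polygon with vertices (1,6), (0.625,7.125), (1,9).
By the shoelace formula its area is 0.56.

0.56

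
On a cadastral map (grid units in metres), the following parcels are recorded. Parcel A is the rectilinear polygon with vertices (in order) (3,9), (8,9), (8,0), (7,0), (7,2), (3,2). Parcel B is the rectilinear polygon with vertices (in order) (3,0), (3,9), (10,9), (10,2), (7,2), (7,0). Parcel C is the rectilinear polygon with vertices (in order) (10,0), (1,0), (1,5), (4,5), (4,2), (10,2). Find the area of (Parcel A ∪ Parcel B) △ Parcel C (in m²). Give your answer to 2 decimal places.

60.00

|Parcel A ∪ Parcel B| = 59.
|(Parcel A ∪ Parcel B) ∩ Parcel C| = 13.
|(Parcel A ∪ Parcel B) △ Parcel C| = 59 + 27 − 26 = 60.00.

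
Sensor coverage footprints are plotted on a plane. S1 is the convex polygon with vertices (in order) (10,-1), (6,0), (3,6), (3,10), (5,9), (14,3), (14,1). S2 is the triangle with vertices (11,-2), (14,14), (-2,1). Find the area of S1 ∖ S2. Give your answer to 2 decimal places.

|S1| = 66, |S1∩S2| = 49.6992.
|S1 ∖ S2| = |S1| − |S1∩S2| = 66 − 49.6992 = 16.30.

16.30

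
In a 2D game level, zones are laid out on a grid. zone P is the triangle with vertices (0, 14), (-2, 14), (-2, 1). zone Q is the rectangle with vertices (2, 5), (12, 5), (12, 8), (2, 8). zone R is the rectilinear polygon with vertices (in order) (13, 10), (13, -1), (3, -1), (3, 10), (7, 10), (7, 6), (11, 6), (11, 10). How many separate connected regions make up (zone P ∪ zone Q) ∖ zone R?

3

(zone P ∪ zone Q) ∖ zone R splits into 3 disjoint pieces (area 13, area 8, area 3).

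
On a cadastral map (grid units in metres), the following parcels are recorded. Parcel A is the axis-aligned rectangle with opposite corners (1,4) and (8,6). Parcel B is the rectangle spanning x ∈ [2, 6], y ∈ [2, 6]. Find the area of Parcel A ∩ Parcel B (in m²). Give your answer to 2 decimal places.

8.00

|Parcel A∩Parcel B|: x∈[2,6], y∈[4,6] → 4·2 = 8.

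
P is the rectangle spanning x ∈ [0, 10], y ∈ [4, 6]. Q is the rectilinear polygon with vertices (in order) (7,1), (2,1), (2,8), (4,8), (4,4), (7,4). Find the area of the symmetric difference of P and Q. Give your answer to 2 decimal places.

|P| = 20, |Q| = 23, |P∩Q| = 4.
|P △ Q| = |P| + |Q| − 2·|P∩Q| = 20 + 23 − 8 = 35.00.

35.00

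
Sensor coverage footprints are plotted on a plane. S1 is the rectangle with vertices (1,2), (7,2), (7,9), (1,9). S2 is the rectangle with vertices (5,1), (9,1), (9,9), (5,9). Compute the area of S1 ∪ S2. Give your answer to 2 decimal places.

By inclusion–exclusion:
Individual areas: |S1| = 42, |S2| = 32.
|S1∩S2|: x∈[5,7], y∈[2,9] → 2·7 = 14.
|S1 ∪ S2| = 74 − 14 = 60.00.

60.00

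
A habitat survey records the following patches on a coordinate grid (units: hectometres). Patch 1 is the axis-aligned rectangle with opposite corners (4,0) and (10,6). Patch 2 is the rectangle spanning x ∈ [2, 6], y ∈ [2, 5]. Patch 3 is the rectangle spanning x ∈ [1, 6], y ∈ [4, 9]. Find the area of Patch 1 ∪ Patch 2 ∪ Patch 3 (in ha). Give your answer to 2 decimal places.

61.00

By inclusion–exclusion:
Individual areas: |Patch 1| = 36, |Patch 2| = 12, |Patch 3| = 25.
|Patch 1∩Patch 2|: x∈[4,6], y∈[2,5] → 2·3 = 6.
|Patch 1∩Patch 3|: x∈[4,6], y∈[4,6] → 2·2 = 4.
|Patch 2∩Patch 3|: x∈[2,6], y∈[4,5] → 4·1 = 4.
|Patch 1∩Patch 2∩Patch 3| = 2.
|Patch 1 ∪ Patch 2 ∪ Patch 3| = 73 − 14 + 2 = 61.00.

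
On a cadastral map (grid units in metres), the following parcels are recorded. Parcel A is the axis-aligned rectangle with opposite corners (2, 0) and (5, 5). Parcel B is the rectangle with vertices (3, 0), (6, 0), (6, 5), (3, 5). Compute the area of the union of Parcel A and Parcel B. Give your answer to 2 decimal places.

By inclusion–exclusion:
Individual areas: |Parcel A| = 15, |Parcel B| = 15.
|Parcel A∩Parcel B|: x∈[3,5], y∈[0,5] → 2·5 = 10.
|Parcel A ∪ Parcel B| = 30 − 10 = 20.00.

20.00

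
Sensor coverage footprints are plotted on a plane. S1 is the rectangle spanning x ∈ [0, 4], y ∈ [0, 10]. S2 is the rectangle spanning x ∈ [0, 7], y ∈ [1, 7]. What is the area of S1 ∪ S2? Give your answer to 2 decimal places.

58.00

By inclusion–exclusion:
Individual areas: |S1| = 40, |S2| = 42.
|S1∩S2|: x∈[0,4], y∈[1,7] → 4·6 = 24.
|S1 ∪ S2| = 82 − 24 = 58.00.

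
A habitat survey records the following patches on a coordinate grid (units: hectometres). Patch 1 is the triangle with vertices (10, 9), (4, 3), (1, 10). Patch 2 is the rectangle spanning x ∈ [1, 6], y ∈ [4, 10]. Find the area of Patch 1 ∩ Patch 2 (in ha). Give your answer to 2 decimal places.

20.40

The intersection is the polygon with vertices (5,4), (3.571,4), (1,10), (6,9.444), (6,5).
By the shoelace formula its area is 20.40.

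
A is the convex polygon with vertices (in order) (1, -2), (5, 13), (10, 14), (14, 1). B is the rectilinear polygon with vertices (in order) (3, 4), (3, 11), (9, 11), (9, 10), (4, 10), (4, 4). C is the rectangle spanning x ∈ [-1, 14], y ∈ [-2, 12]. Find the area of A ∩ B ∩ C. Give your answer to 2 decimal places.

8.04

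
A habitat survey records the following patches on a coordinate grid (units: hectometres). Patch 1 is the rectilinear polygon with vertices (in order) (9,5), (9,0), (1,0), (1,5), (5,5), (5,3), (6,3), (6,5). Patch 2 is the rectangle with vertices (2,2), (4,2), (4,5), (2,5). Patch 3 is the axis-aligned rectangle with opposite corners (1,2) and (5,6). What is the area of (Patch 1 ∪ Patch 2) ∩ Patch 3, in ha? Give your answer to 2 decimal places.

The region (Patch 1 ∪ Patch 2) ∩ Patch 3 is the polygon with vertices (1,5), (2,5), (4,5), (5,5), (5,3), (5,2), (1,2).
By the shoelace formula its area is 12.00.

12.00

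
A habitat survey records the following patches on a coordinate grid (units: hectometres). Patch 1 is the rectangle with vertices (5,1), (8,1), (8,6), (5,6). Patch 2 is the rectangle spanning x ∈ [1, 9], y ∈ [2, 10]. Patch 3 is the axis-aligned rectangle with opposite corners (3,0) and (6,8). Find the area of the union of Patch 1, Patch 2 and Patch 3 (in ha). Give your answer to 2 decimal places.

72.00

By inclusion–exclusion:
Individual areas: |Patch 1| = 15, |Patch 2| = 64, |Patch 3| = 24.
|Patch 1∩Patch 2|: x∈[5,8], y∈[2,6] → 3·4 = 12.
|Patch 1∩Patch 3|: x∈[5,6], y∈[1,6] → 1·5 = 5.
|Patch 2∩Patch 3|: x∈[3,6], y∈[2,8] → 3·6 = 18.
|Patch 1∩Patch 2∩Patch 3| = 4.
|Patch 1 ∪ Patch 2 ∪ Patch 3| = 103 − 35 + 4 = 72.00.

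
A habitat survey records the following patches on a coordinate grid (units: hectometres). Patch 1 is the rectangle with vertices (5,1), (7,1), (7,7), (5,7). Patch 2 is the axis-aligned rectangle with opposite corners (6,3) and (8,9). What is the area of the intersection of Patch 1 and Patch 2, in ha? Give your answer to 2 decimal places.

|Patch 1∩Patch 2|: x∈[6,7], y∈[3,7] → 1·4 = 4.

4.00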